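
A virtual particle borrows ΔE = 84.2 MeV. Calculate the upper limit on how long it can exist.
3.909 ys

Using the energy-time uncertainty principle:
ΔEΔt ≥ ℏ/2

For a virtual particle borrowing energy ΔE, the maximum lifetime is:
Δt_max = ℏ/(2ΔE)

Converting energy:
ΔE = 84.2 MeV = 1.349e-11 J

Δt_max = (1.055e-34 J·s) / (2 × 1.349e-11 J)
Δt_max = 3.909e-24 s = 3.909 ys

Virtual particles with higher borrowed energy exist for shorter times.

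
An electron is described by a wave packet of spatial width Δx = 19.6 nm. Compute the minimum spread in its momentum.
2.690 × 10^-27 kg·m/s

For a wave packet, the spatial width Δx and momentum spread Δp are related by the uncertainty principle:
ΔxΔp ≥ ℏ/2

The minimum momentum spread is:
Δp_min = ℏ/(2Δx)
Δp_min = (1.055e-34 J·s) / (2 × 1.960e-08 m)
Δp_min = 2.690e-27 kg·m/s

A wave packet cannot have both a well-defined position and well-defined momentum.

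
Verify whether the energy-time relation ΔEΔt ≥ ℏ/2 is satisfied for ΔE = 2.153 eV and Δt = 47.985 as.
No, it violates the uncertainty relation.

Calculate the product ΔEΔt:
ΔE = 2.153 eV = 3.449e-19 J
ΔEΔt = (3.449e-19 J) × (4.798e-17 s)
ΔEΔt = 1.655e-35 J·s

Compare to the minimum allowed value ℏ/2:
ℏ/2 = 5.273e-35 J·s

Since ΔEΔt = 1.655e-35 J·s < 5.273e-35 J·s = ℏ/2,
this violates the uncertainty relation.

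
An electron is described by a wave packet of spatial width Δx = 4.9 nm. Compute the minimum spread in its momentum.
1.076 × 10^-26 kg·m/s

For a wave packet, the spatial width Δx and momentum spread Δp are related by the uncertainty principle:
ΔxΔp ≥ ℏ/2

The minimum momentum spread is:
Δp_min = ℏ/(2Δx)
Δp_min = (1.055e-34 J·s) / (2 × 4.900e-09 m)
Δp_min = 1.076e-26 kg·m/s

A wave packet cannot have both a well-defined position and well-defined momentum.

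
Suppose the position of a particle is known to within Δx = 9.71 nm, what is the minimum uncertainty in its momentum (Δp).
5.430 × 10^-27 kg·m/s

Using the Heisenberg uncertainty principle:
ΔxΔp ≥ ℏ/2

The minimum uncertainty in momentum is:
Δp_min = ℏ/(2Δx)
Δp_min = (1.055e-34 J·s) / (2 × 9.710e-09 m)
Δp_min = 5.430e-27 kg·m/s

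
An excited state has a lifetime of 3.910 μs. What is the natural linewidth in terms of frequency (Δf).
20.352 kHz

Using the energy-time uncertainty principle and E = hf:
ΔEΔt ≥ ℏ/2
hΔf·Δt ≥ ℏ/2

The minimum frequency uncertainty is:
Δf = ℏ/(2hτ) = 1/(4πτ)
Δf = 1/(4π × 3.910e-06 s)
Δf = 2.035e+04 Hz = 20.352 kHz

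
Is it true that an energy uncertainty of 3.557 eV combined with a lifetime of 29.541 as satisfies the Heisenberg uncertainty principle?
No, it violates the uncertainty relation.

Calculate the product ΔEΔt:
ΔE = 3.557 eV = 5.699e-19 J
ΔEΔt = (5.699e-19 J) × (2.954e-17 s)
ΔEΔt = 1.684e-35 J·s

Compare to the minimum allowed value ℏ/2:
ℏ/2 = 5.273e-35 J·s

Since ΔEΔt = 1.684e-35 J·s < 5.273e-35 J·s = ℏ/2,
this violates the uncertainty relation.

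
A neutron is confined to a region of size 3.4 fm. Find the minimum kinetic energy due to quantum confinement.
448.124 keV

Using the uncertainty principle:

1. Position uncertainty: Δx ≈ 3.400e-15 m
2. Minimum momentum uncertainty: Δp = ℏ/(2Δx) = 1.551e-20 kg·m/s
3. Minimum kinetic energy:
   KE = (Δp)²/(2m) = (1.551e-20)²/(2 × 1.675e-27 kg)
   KE = 7.180e-14 J = 448.124 keV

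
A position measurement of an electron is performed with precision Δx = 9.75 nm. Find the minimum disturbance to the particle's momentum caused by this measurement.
5.408 × 10^-27 kg·m/s

The uncertainty principle implies that measuring position disturbs momentum:
ΔxΔp ≥ ℏ/2

When we measure position with precision Δx, we necessarily introduce a momentum uncertainty:
Δp ≥ ℏ/(2Δx)
Δp_min = (1.055e-34 J·s) / (2 × 9.750e-09 m)
Δp_min = 5.408e-27 kg·m/s

The more precisely we measure position, the greater the momentum disturbance.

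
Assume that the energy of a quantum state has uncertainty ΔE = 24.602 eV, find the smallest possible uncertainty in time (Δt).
13.377 as

Using the energy-time uncertainty principle:
ΔEΔt ≥ ℏ/2

The minimum uncertainty in time is:
Δt_min = ℏ/(2ΔE)
Δt_min = (1.055e-34 J·s) / (2 × 3.942e-18 J)
Δt_min = 1.338e-17 s = 13.377 as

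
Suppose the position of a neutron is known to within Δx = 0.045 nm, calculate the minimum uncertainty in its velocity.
699.580 m/s

Using the Heisenberg uncertainty principle and Δp = mΔv:
ΔxΔp ≥ ℏ/2
Δx(mΔv) ≥ ℏ/2

The minimum uncertainty in velocity is:
Δv_min = ℏ/(2mΔx)
Δv_min = (1.055e-34 J·s) / (2 × 1.675e-27 kg × 4.500e-11 m)
Δv_min = 6.996e+02 m/s = 699.580 m/s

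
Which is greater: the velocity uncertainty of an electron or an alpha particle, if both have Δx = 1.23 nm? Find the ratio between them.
The electron has the larger minimum velocity uncertainty, by a ratio of 7294.3.

For both particles, Δp_min = ℏ/(2Δx) = 4.287e-26 kg·m/s (same for both).

The velocity uncertainty is Δv = Δp/m:
- electron: Δv = 4.287e-26 / 9.109e-31 = 4.706e+04 m/s = 47.060 km/s
- alpha particle: Δv = 4.287e-26 / 6.645e-27 = 6.452e+00 m/s = 6.452 m/s

Ratio: 4.706e+04 / 6.452e+00 = 7294.3

The lighter particle has larger velocity uncertainty because Δv ∝ 1/m.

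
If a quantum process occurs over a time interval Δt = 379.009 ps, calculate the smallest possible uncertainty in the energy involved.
868.333 neV

Using the energy-time uncertainty principle:
ΔEΔt ≥ ℏ/2

The minimum uncertainty in energy is:
ΔE_min = ℏ/(2Δt)
ΔE_min = (1.055e-34 J·s) / (2 × 3.790e-10 s)
ΔE_min = 1.391e-25 J = 868.333 neV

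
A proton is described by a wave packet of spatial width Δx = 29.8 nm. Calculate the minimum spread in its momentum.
1.769 × 10^-27 kg·m/s

For a wave packet, the spatial width Δx and momentum spread Δp are related by the uncertainty principle:
ΔxΔp ≥ ℏ/2

The minimum momentum spread is:
Δp_min = ℏ/(2Δx)
Δp_min = (1.055e-34 J·s) / (2 × 2.980e-08 m)
Δp_min = 1.769e-27 kg·m/s

A wave packet cannot have both a well-defined position and well-defined momentum.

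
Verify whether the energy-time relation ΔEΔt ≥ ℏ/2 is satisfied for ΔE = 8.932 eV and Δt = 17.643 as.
No, it violates the uncertainty relation.

Calculate the product ΔEΔt:
ΔE = 8.932 eV = 1.431e-18 J
ΔEΔt = (1.431e-18 J) × (1.764e-17 s)
ΔEΔt = 2.525e-35 J·s

Compare to the minimum allowed value ℏ/2:
ℏ/2 = 5.273e-35 J·s

Since ΔEΔt = 2.525e-35 J·s < 5.273e-35 J·s = ℏ/2,
this violates the uncertainty relation.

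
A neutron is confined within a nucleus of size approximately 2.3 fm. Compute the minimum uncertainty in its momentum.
2.293 × 10^-20 kg·m/s

Using the Heisenberg uncertainty principle:
ΔxΔp ≥ ℏ/2

With Δx ≈ L = 2.300e-15 m (the confinement size):
Δp_min = ℏ/(2Δx)
Δp_min = (1.055e-34 J·s) / (2 × 2.300e-15 m)
Δp_min = 2.293e-20 kg·m/s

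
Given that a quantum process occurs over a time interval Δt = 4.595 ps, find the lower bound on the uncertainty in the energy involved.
71.623 μeV

Using the energy-time uncertainty principle:
ΔEΔt ≥ ℏ/2

The minimum uncertainty in energy is:
ΔE_min = ℏ/(2Δt)
ΔE_min = (1.055e-34 J·s) / (2 × 4.595e-12 s)
ΔE_min = 1.148e-23 J = 71.623 μeV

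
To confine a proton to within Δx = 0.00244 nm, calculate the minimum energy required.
871.314 meV

Localizing a particle requires giving it sufficient momentum uncertainty:

1. From uncertainty principle: Δp ≥ ℏ/(2Δx)
   Δp_min = (1.055e-34 J·s) / (2 × 2.440e-12 m)
   Δp_min = 2.161e-23 kg·m/s

2. This momentum uncertainty corresponds to kinetic energy:
   KE ≈ (Δp)²/(2m) = (2.161e-23)²/(2 × 1.673e-27 kg)
   KE = 1.396e-19 J = 871.314 meV

Tighter localization requires more energy.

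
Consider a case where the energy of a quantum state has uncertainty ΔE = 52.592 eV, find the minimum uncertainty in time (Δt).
6.258 as

Using the energy-time uncertainty principle:
ΔEΔt ≥ ℏ/2

The minimum uncertainty in time is:
Δt_min = ℏ/(2ΔE)
Δt_min = (1.055e-34 J·s) / (2 × 8.426e-18 J)
Δt_min = 6.258e-18 s = 6.258 as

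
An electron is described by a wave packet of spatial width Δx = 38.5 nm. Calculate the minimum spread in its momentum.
1.370 × 10^-27 kg·m/s

For a wave packet, the spatial width Δx and momentum spread Δp are related by the uncertainty principle:
ΔxΔp ≥ ℏ/2

The minimum momentum spread is:
Δp_min = ℏ/(2Δx)
Δp_min = (1.055e-34 J·s) / (2 × 3.850e-08 m)
Δp_min = 1.370e-27 kg·m/s

A wave packet cannot have both a well-defined position and well-defined momentum.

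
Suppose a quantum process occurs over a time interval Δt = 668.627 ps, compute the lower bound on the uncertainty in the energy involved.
492.212 neV

Using the energy-time uncertainty principle:
ΔEΔt ≥ ℏ/2

The minimum uncertainty in energy is:
ΔE_min = ℏ/(2Δt)
ΔE_min = (1.055e-34 J·s) / (2 × 6.686e-10 s)
ΔE_min = 7.886e-26 J = 492.212 neV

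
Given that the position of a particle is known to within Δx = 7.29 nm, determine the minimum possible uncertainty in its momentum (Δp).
7.233 × 10^-27 kg·m/s

Using the Heisenberg uncertainty principle:
ΔxΔp ≥ ℏ/2

The minimum uncertainty in momentum is:
Δp_min = ℏ/(2Δx)
Δp_min = (1.055e-34 J·s) / (2 × 7.290e-09 m)
Δp_min = 7.233e-27 kg·m/s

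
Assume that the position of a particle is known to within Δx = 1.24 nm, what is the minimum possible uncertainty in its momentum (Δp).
4.252 × 10^-26 kg·m/s

Using the Heisenberg uncertainty principle:
ΔxΔp ≥ ℏ/2

The minimum uncertainty in momentum is:
Δp_min = ℏ/(2Δx)
Δp_min = (1.055e-34 J·s) / (2 × 1.240e-09 m)
Δp_min = 4.252e-26 kg·m/s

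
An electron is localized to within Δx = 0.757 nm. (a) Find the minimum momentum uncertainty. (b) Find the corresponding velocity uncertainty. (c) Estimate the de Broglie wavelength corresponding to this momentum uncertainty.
(a) Δp_min = 6.965 × 10^-26 kg·m/s
(b) Δv_min = 76.465 km/s
(c) λ_dB = 9.513 nm

Step-by-step:

(a) From the uncertainty principle:
Δp_min = ℏ/(2Δx) = (1.055e-34 J·s)/(2 × 7.570e-10 m) = 6.965e-26 kg·m/s

(b) The velocity uncertainty:
Δv = Δp/m = (6.965e-26 kg·m/s)/(9.109e-31 kg) = 7.646e+04 m/s = 76.465 km/s

(c) The de Broglie wavelength for this momentum:
λ = h/p = (6.626e-34 J·s)/(6.965e-26 kg·m/s) = 9.513e-09 m = 9.513 nm

Note: The de Broglie wavelength is comparable to the localization size, as expected from wave-particle duality.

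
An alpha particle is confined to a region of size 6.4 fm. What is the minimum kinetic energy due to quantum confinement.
31.880 keV

Using the uncertainty principle:

1. Position uncertainty: Δx ≈ 6.400e-15 m
2. Minimum momentum uncertainty: Δp = ℏ/(2Δx) = 8.239e-21 kg·m/s
3. Minimum kinetic energy:
   KE = (Δp)²/(2m) = (8.239e-21)²/(2 × 6.645e-27 kg)
   KE = 5.108e-15 J = 31.880 keV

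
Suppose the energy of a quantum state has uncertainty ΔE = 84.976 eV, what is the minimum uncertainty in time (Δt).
3.873 as

Using the energy-time uncertainty principle:
ΔEΔt ≥ ℏ/2

The minimum uncertainty in time is:
Δt_min = ℏ/(2ΔE)
Δt_min = (1.055e-34 J·s) / (2 × 1.361e-17 J)
Δt_min = 3.873e-18 s = 3.873 as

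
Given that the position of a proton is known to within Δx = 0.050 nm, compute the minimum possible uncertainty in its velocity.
630.490 m/s

Using the Heisenberg uncertainty principle and Δp = mΔv:
ΔxΔp ≥ ℏ/2
Δx(mΔv) ≥ ℏ/2

The minimum uncertainty in velocity is:
Δv_min = ℏ/(2mΔx)
Δv_min = (1.055e-34 J·s) / (2 × 1.673e-27 kg × 5.000e-11 m)
Δv_min = 6.305e+02 m/s = 630.490 m/s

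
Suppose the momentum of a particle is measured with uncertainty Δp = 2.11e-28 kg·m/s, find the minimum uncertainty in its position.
249.899 nm

Using the Heisenberg uncertainty principle:
ΔxΔp ≥ ℏ/2

The minimum uncertainty in position is:
Δx_min = ℏ/(2Δp)
Δx_min = (1.055e-34 J·s) / (2 × 2.110e-28 kg·m/s)
Δx_min = 2.499e-07 m = 249.899 nm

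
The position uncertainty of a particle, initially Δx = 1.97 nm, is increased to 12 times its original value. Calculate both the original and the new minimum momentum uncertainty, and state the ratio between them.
Original Δp_min = 2.677 × 10^-26 kg·m/s; new Δp'_min = 2.230 × 10^-27 kg·m/s; ratio Δp'_min/Δp_min = 1/12.

From the uncertainty principle ΔxΔp ≥ ℏ/2, the minimum momentum uncertainty is Δp_min = ℏ/(2Δx).

Original (Δx = 1.97 nm = 1.970e-09 m):
Δp_min = (1.055e-34 J·s)/(2 × 1.970e-09 m) = 2.677e-26 kg·m/s

When Δx → 12Δx:
Δp'_min = ℏ/(2 × 12Δx) = (1/12) × ℏ/(2Δx) = (1/12) × Δp_min
Δp'_min = 1/12 × 2.677e-26 kg·m/s = 2.230e-27 kg·m/s

Since Δp_min ∝ 1/Δx, when Δx is increased to 12 times its original value, Δp_min decreases to 1/12 of its original value.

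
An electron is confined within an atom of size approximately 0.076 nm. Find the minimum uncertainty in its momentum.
6.938 × 10^-25 kg·m/s

Using the Heisenberg uncertainty principle:
ΔxΔp ≥ ℏ/2

With Δx ≈ L = 7.600e-11 m (the confinement size):
Δp_min = ℏ/(2Δx)
Δp_min = (1.055e-34 J·s) / (2 × 7.600e-11 m)
Δp_min = 6.938e-25 kg·m/s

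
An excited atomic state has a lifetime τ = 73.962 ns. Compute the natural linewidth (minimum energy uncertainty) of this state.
4.450 neV

Using the energy-time uncertainty principle:
ΔEΔt ≥ ℏ/2

The lifetime τ represents the time uncertainty Δt.
The natural linewidth (minimum energy uncertainty) is:

ΔE = ℏ/(2τ)
ΔE = (1.055e-34 J·s) / (2 × 7.396e-08 s)
ΔE = 7.129e-28 J = 4.450 neV

This natural linewidth limits the precision of spectroscopic measurements.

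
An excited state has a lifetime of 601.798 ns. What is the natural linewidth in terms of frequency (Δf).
132.233 kHz

Using the energy-time uncertainty principle and E = hf:
ΔEΔt ≥ ℏ/2
hΔf·Δt ≥ ℏ/2

The minimum frequency uncertainty is:
Δf = ℏ/(2hτ) = 1/(4πτ)
Δf = 1/(4π × 6.018e-07 s)
Δf = 1.322e+05 Hz = 132.233 kHz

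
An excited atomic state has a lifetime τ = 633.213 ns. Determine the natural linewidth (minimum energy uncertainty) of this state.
519.740 peV

Using the energy-time uncertainty principle:
ΔEΔt ≥ ℏ/2

The lifetime τ represents the time uncertainty Δt.
The natural linewidth (minimum energy uncertainty) is:

ΔE = ℏ/(2τ)
ΔE = (1.055e-34 J·s) / (2 × 6.332e-07 s)
ΔE = 8.327e-29 J = 519.740 peV

This natural linewidth limits the precision of spectroscopic measurements.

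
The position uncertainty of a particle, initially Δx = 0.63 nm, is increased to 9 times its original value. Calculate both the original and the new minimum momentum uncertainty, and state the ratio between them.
Original Δp_min = 8.370 × 10^-26 kg·m/s; new Δp'_min = 9.300 × 10^-27 kg·m/s; ratio Δp'_min/Δp_min = 1/9.

From the uncertainty principle ΔxΔp ≥ ℏ/2, the minimum momentum uncertainty is Δp_min = ℏ/(2Δx).

Original (Δx = 0.63 nm = 6.300e-10 m):
Δp_min = (1.055e-34 J·s)/(2 × 6.300e-10 m) = 8.370e-26 kg·m/s

When Δx → 9Δx:
Δp'_min = ℏ/(2 × 9Δx) = (1/9) × ℏ/(2Δx) = (1/9) × Δp_min
Δp'_min = 1/9 × 8.370e-26 kg·m/s = 9.300e-27 kg·m/s

Since Δp_min ∝ 1/Δx, when Δx is increased to 9 times its original value, Δp_min decreases to 1/9 of its original value.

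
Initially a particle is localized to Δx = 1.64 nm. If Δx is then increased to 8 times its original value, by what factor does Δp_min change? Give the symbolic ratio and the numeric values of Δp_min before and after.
Original Δp_min = 3.215 × 10^-26 kg·m/s; new Δp'_min = 4.019 × 10^-27 kg·m/s; ratio Δp'_min/Δp_min = 1/8.

From the uncertainty principle ΔxΔp ≥ ℏ/2, the minimum momentum uncertainty is Δp_min = ℏ/(2Δx).

Original (Δx = 1.64 nm = 1.640e-09 m):
Δp_min = (1.055e-34 J·s)/(2 × 1.640e-09 m) = 3.215e-26 kg·m/s

When Δx → 8Δx:
Δp'_min = ℏ/(2 × 8Δx) = (1/8) × ℏ/(2Δx) = (1/8) × Δp_min
Δp'_min = 1/8 × 3.215e-26 kg·m/s = 4.019e-27 kg·m/s

Since Δp_min ∝ 1/Δx, when Δx is increased to 8 times its original value, Δp_min decreases to 1/8 of its original value.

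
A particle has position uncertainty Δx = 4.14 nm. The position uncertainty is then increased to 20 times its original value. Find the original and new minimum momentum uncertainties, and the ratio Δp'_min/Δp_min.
Original Δp_min = 1.274 × 10^-26 kg·m/s; new Δp'_min = 6.368 × 10^-28 kg·m/s; ratio Δp'_min/Δp_min = 1/20.

From the uncertainty principle ΔxΔp ≥ ℏ/2, the minimum momentum uncertainty is Δp_min = ℏ/(2Δx).

Original (Δx = 4.14 nm = 4.140e-09 m):
Δp_min = (1.055e-34 J·s)/(2 × 4.140e-09 m) = 1.274e-26 kg·m/s

When Δx → 20Δx:
Δp'_min = ℏ/(2 × 20Δx) = (1/20) × ℏ/(2Δx) = (1/20) × Δp_min
Δp'_min = 1/20 × 1.274e-26 kg·m/s = 6.368e-28 kg·m/s

Since Δp_min ∝ 1/Δx, when Δx is increased to 20 times its original value, Δp_min decreases to 1/20 of its original value.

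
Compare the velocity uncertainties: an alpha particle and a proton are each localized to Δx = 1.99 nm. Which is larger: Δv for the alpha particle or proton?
The proton has the larger minimum velocity uncertainty, by a ratio of 4.0.

For both particles, Δp_min = ℏ/(2Δx) = 2.650e-26 kg·m/s (same for both).

The velocity uncertainty is Δv = Δp/m:
- alpha particle: Δv = 2.650e-26 / 6.645e-27 = 3.988e+00 m/s = 3.988 m/s
- proton: Δv = 2.650e-26 / 1.673e-27 = 1.584e+01 m/s = 15.841 m/s

Ratio: 1.584e+01 / 3.988e+00 = 4.0

The lighter particle has larger velocity uncertainty because Δv ∝ 1/m.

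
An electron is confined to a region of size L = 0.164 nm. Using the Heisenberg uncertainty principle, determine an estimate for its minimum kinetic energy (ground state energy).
354.140 meV

Using the uncertainty principle to estimate ground state energy:

1. The position uncertainty is approximately the confinement size:
   Δx ≈ L = 1.640e-10 m

2. From ΔxΔp ≥ ℏ/2, the minimum momentum uncertainty is:
   Δp ≈ ℏ/(2L) = 3.215e-25 kg·m/s

3. The kinetic energy is approximately:
   KE ≈ (Δp)²/(2m) = (3.215e-25)²/(2 × 9.109e-31 kg)
   KE ≈ 5.674e-20 J = 354.140 meV

This is an order-of-magnitude estimate of the ground state energy.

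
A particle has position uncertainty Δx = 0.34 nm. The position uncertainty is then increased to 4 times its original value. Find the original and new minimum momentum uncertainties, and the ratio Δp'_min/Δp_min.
Original Δp_min = 1.551 × 10^-25 kg·m/s; new Δp'_min = 3.877 × 10^-26 kg·m/s; ratio Δp'_min/Δp_min = 1/4.

From the uncertainty principle ΔxΔp ≥ ℏ/2, the minimum momentum uncertainty is Δp_min = ℏ/(2Δx).

Original (Δx = 0.34 nm = 3.400e-10 m):
Δp_min = (1.055e-34 J·s)/(2 × 3.400e-10 m) = 1.551e-25 kg·m/s

When Δx → 4Δx:
Δp'_min = ℏ/(2 × 4Δx) = (1/4) × ℏ/(2Δx) = (1/4) × Δp_min
Δp'_min = 1/4 × 1.551e-25 kg·m/s = 3.877e-26 kg·m/s

Since Δp_min ∝ 1/Δx, when Δx is increased to 4 times its original value, Δp_min decreases to 1/4 of its original value.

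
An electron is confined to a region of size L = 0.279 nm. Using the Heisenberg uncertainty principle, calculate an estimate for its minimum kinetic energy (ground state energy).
122.364 meV

Using the uncertainty principle to estimate ground state energy:

1. The position uncertainty is approximately the confinement size:
   Δx ≈ L = 2.790e-10 m

2. From ΔxΔp ≥ ℏ/2, the minimum momentum uncertainty is:
   Δp ≈ ℏ/(2L) = 1.890e-25 kg·m/s

3. The kinetic energy is approximately:
   KE ≈ (Δp)²/(2m) = (1.890e-25)²/(2 × 9.109e-31 kg)
   KE ≈ 1.960e-20 J = 122.364 meV

This is an order-of-magnitude estimate of the ground state energy.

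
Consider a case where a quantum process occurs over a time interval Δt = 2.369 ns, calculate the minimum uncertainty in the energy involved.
138.922 neV

Using the energy-time uncertainty principle:
ΔEΔt ≥ ℏ/2

The minimum uncertainty in energy is:
ΔE_min = ℏ/(2Δt)
ΔE_min = (1.055e-34 J·s) / (2 × 2.369e-09 s)
ΔE_min = 2.226e-26 J = 138.922 neV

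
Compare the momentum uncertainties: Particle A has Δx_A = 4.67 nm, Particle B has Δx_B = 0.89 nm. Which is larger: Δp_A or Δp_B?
Particle B has the larger minimum momentum uncertainty, by a factor of 5.25.

For each particle, the minimum momentum uncertainty is Δp_min = ℏ/(2Δx):

Particle A: Δp_A = ℏ/(2×4.670e-09 m) = 1.129e-26 kg·m/s
Particle B: Δp_B = ℏ/(2×8.900e-10 m) = 5.925e-26 kg·m/s

Ratio: Δp_B/Δp_A = 5.25

Since Δp_min ∝ 1/Δx, the particle with smaller position uncertainty (B) has larger momentum uncertainty.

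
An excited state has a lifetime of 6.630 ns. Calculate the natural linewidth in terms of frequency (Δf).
12.003 MHz

Using the energy-time uncertainty principle and E = hf:
ΔEΔt ≥ ℏ/2
hΔf·Δt ≥ ℏ/2

The minimum frequency uncertainty is:
Δf = ℏ/(2hτ) = 1/(4πτ)
Δf = 1/(4π × 6.630e-09 s)
Δf = 1.200e+07 Hz = 12.003 MHz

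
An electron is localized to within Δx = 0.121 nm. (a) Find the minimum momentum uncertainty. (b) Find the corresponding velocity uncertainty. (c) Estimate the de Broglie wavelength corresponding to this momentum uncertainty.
(a) Δp_min = 4.358 × 10^-25 kg·m/s
(b) Δv_min = 478.379 km/s
(c) λ_dB = 1.521 nm

Step-by-step:

(a) From the uncertainty principle:
Δp_min = ℏ/(2Δx) = (1.055e-34 J·s)/(2 × 1.210e-10 m) = 4.358e-25 kg·m/s

(b) The velocity uncertainty:
Δv = Δp/m = (4.358e-25 kg·m/s)/(9.109e-31 kg) = 4.784e+05 m/s = 478.379 km/s

(c) The de Broglie wavelength for this momentum:
λ = h/p = (6.626e-34 J·s)/(4.358e-25 kg·m/s) = 1.521e-09 m = 1.521 nm

Note: The de Broglie wavelength is comparable to the localization size, as expected from wave-particle duality.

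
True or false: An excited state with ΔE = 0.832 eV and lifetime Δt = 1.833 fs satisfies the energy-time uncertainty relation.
Yes, it satisfies the uncertainty relation.

Calculate the product ΔEΔt:
ΔE = 0.832 eV = 1.333e-19 J
ΔEΔt = (1.333e-19 J) × (1.833e-15 s)
ΔEΔt = 2.443e-34 J·s

Compare to the minimum allowed value ℏ/2:
ℏ/2 = 5.273e-35 J·s

Since ΔEΔt = 2.443e-34 J·s ≥ 5.273e-35 J·s = ℏ/2,
this satisfies the uncertainty relation.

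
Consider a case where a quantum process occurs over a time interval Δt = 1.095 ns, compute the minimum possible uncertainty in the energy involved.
300.553 neV

Using the energy-time uncertainty principle:
ΔEΔt ≥ ℏ/2

The minimum uncertainty in energy is:
ΔE_min = ℏ/(2Δt)
ΔE_min = (1.055e-34 J·s) / (2 × 1.095e-09 s)
ΔE_min = 4.815e-26 J = 300.553 neV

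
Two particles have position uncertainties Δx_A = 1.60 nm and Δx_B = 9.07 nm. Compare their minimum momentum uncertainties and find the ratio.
Particle A has the larger minimum momentum uncertainty, by a factor of 5.67.

For each particle, the minimum momentum uncertainty is Δp_min = ℏ/(2Δx):

Particle A: Δp_A = ℏ/(2×1.600e-09 m) = 3.296e-26 kg·m/s
Particle B: Δp_B = ℏ/(2×9.070e-09 m) = 5.814e-27 kg·m/s

Ratio: Δp_A/Δp_B = 5.67

Since Δp_min ∝ 1/Δx, the particle with smaller position uncertainty (A) has larger momentum uncertainty.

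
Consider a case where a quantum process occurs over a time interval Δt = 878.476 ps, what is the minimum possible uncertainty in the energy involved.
374.633 neV

Using the energy-time uncertainty principle:
ΔEΔt ≥ ℏ/2

The minimum uncertainty in energy is:
ΔE_min = ℏ/(2Δt)
ΔE_min = (1.055e-34 J·s) / (2 × 8.785e-10 s)
ΔE_min = 6.002e-26 J = 374.633 neV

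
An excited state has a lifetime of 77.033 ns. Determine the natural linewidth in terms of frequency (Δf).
1.033 MHz

Using the energy-time uncertainty principle and E = hf:
ΔEΔt ≥ ℏ/2
hΔf·Δt ≥ ℏ/2

The minimum frequency uncertainty is:
Δf = ℏ/(2hτ) = 1/(4πτ)
Δf = 1/(4π × 7.703e-08 s)
Δf = 1.033e+06 Hz = 1.033 MHz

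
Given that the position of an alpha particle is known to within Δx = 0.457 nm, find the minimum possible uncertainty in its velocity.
17.364 m/s

Using the Heisenberg uncertainty principle and Δp = mΔv:
ΔxΔp ≥ ℏ/2
Δx(mΔv) ≥ ℏ/2

The minimum uncertainty in velocity is:
Δv_min = ℏ/(2mΔx)
Δv_min = (1.055e-34 J·s) / (2 × 6.645e-27 kg × 4.570e-10 m)
Δv_min = 1.736e+01 m/s = 17.364 m/s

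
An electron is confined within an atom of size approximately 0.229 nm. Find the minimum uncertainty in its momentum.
2.303 × 10^-25 kg·m/s

Using the Heisenberg uncertainty principle:
ΔxΔp ≥ ℏ/2

With Δx ≈ L = 2.290e-10 m (the confinement size):
Δp_min = ℏ/(2Δx)
Δp_min = (1.055e-34 J·s) / (2 × 2.290e-10 m)
Δp_min = 2.303e-25 kg·m/s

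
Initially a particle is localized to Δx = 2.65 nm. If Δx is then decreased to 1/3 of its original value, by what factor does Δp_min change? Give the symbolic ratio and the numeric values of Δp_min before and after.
Original Δp_min = 1.990 × 10^-26 kg·m/s; new Δp'_min = 5.969 × 10^-26 kg·m/s; ratio Δp'_min/Δp_min = 3.

From the uncertainty principle ΔxΔp ≥ ℏ/2, the minimum momentum uncertainty is Δp_min = ℏ/(2Δx).

Original (Δx = 2.65 nm = 2.650e-09 m):
Δp_min = (1.055e-34 J·s)/(2 × 2.650e-09 m) = 1.990e-26 kg·m/s

When Δx → (1/3)Δx:
Δp'_min = ℏ/(2 × (1/3)Δx) = 3 × ℏ/(2Δx) = 3 × Δp_min
Δp'_min = 3 × 1.990e-26 kg·m/s = 5.969e-26 kg·m/s

Since Δp_min ∝ 1/Δx, when Δx is decreased to 1/3 of its original value, Δp_min increases to 3 times its original value.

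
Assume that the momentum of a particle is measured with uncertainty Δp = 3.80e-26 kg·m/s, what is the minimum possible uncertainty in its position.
1.388 nm

Using the Heisenberg uncertainty principle:
ΔxΔp ≥ ℏ/2

The minimum uncertainty in position is:
Δx_min = ℏ/(2Δp)
Δx_min = (1.055e-34 J·s) / (2 × 3.800e-26 kg·m/s)
Δx_min = 1.388e-09 m = 1.388 nm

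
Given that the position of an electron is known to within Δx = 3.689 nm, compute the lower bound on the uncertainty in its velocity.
15.691 km/s

Using the Heisenberg uncertainty principle and Δp = mΔv:
ΔxΔp ≥ ℏ/2
Δx(mΔv) ≥ ℏ/2

The minimum uncertainty in velocity is:
Δv_min = ℏ/(2mΔx)
Δv_min = (1.055e-34 J·s) / (2 × 9.109e-31 kg × 3.689e-09 m)
Δv_min = 1.569e+04 m/s = 15.691 km/s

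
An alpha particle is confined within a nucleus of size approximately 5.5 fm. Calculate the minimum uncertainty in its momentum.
9.587 × 10^-21 kg·m/s

Using the Heisenberg uncertainty principle:
ΔxΔp ≥ ℏ/2

With Δx ≈ L = 5.500e-15 m (the confinement size):
Δp_min = ℏ/(2Δx)
Δp_min = (1.055e-34 J·s) / (2 × 5.500e-15 m)
Δp_min = 9.587e-21 kg·m/s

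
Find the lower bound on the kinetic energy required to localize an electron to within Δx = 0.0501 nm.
3.795 eV

Localizing a particle requires giving it sufficient momentum uncertainty:

1. From uncertainty principle: Δp ≥ ℏ/(2Δx)
   Δp_min = (1.055e-34 J·s) / (2 × 5.010e-11 m)
   Δp_min = 1.052e-24 kg·m/s

2. This momentum uncertainty corresponds to kinetic energy:
   KE ≈ (Δp)²/(2m) = (1.052e-24)²/(2 × 9.109e-31 kg)
   KE = 6.080e-19 J = 3.795 eV

Tighter localization requires more energy.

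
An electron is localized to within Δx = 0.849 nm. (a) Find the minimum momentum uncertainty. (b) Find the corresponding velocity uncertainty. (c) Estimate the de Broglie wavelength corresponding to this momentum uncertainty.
(a) Δp_min = 6.211 × 10^-26 kg·m/s
(b) Δv_min = 68.179 km/s
(c) λ_dB = 10.669 nm

Step-by-step:

(a) From the uncertainty principle:
Δp_min = ℏ/(2Δx) = (1.055e-34 J·s)/(2 × 8.490e-10 m) = 6.211e-26 kg·m/s

(b) The velocity uncertainty:
Δv = Δp/m = (6.211e-26 kg·m/s)/(9.109e-31 kg) = 6.818e+04 m/s = 68.179 km/s

(c) The de Broglie wavelength for this momentum:
λ = h/p = (6.626e-34 J·s)/(6.211e-26 kg·m/s) = 1.067e-08 m = 10.669 nm

Note: The de Broglie wavelength is comparable to the localization size, as expected from wave-particle duality.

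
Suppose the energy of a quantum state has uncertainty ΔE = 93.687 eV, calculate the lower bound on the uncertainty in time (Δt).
3.513 as

Using the energy-time uncertainty principle:
ΔEΔt ≥ ℏ/2

The minimum uncertainty in time is:
Δt_min = ℏ/(2ΔE)
Δt_min = (1.055e-34 J·s) / (2 × 1.501e-17 J)
Δt_min = 3.513e-18 s = 3.513 as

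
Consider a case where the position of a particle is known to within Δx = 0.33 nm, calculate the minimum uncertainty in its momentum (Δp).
1.598 × 10^-25 kg·m/s

Using the Heisenberg uncertainty principle:
ΔxΔp ≥ ℏ/2

The minimum uncertainty in momentum is:
Δp_min = ℏ/(2Δx)
Δp_min = (1.055e-34 J·s) / (2 × 3.300e-10 m)
Δp_min = 1.598e-25 kg·m/s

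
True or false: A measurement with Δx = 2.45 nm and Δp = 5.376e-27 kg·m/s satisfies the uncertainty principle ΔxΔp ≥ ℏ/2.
No, it violates the uncertainty principle (impossible measurement).

Calculate the product ΔxΔp:
ΔxΔp = (2.450e-09 m) × (5.376e-27 kg·m/s)
ΔxΔp = 1.317e-35 J·s

Compare to the minimum allowed value ℏ/2:
ℏ/2 = 5.273e-35 J·s

Since ΔxΔp = 1.317e-35 J·s < 5.273e-35 J·s = ℏ/2,
the measurement violates the uncertainty principle.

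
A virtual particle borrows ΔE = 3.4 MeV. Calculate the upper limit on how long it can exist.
96.796 ys

Using the energy-time uncertainty principle:
ΔEΔt ≥ ℏ/2

For a virtual particle borrowing energy ΔE, the maximum lifetime is:
Δt_max = ℏ/(2ΔE)

Converting energy:
ΔE = 3.4 MeV = 5.447e-13 J

Δt_max = (1.055e-34 J·s) / (2 × 5.447e-13 J)
Δt_max = 9.680e-23 s = 96.796 ys

Virtual particles with higher borrowed energy exist for shorter times.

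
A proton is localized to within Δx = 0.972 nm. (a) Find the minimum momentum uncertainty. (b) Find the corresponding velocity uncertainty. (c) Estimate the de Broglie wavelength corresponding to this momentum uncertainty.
(a) Δp_min = 5.425 × 10^-26 kg·m/s
(b) Δv_min = 32.433 m/s
(c) λ_dB = 12.215 nm

Step-by-step:

(a) From the uncertainty principle:
Δp_min = ℏ/(2Δx) = (1.055e-34 J·s)/(2 × 9.720e-10 m) = 5.425e-26 kg·m/s

(b) The velocity uncertainty:
Δv = Δp/m = (5.425e-26 kg·m/s)/(1.673e-27 kg) = 3.243e+01 m/s = 32.433 m/s

(c) The de Broglie wavelength for this momentum:
λ = h/p = (6.626e-34 J·s)/(5.425e-26 kg·m/s) = 1.221e-08 m = 12.215 nm

Note: The de Broglie wavelength is comparable to the localization size, as expected from wave-particle duality.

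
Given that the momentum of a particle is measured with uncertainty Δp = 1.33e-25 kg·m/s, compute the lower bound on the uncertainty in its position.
396.456 pm

Using the Heisenberg uncertainty principle:
ΔxΔp ≥ ℏ/2

The minimum uncertainty in position is:
Δx_min = ℏ/(2Δp)
Δx_min = (1.055e-34 J·s) / (2 × 1.330e-25 kg·m/s)
Δx_min = 3.965e-10 m = 396.456 pm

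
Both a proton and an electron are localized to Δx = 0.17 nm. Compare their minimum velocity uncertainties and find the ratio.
The electron has the larger minimum velocity uncertainty, by a ratio of 1836.2.

For both particles, Δp_min = ℏ/(2Δx) = 3.102e-25 kg·m/s (same for both).

The velocity uncertainty is Δv = Δp/m:
- proton: Δv = 3.102e-25 / 1.673e-27 = 1.854e+02 m/s = 185.438 m/s
- electron: Δv = 3.102e-25 / 9.109e-31 = 3.405e+05 m/s = 340.493 km/s

Ratio: 3.405e+05 / 1.854e+02 = 1836.2

The lighter particle has larger velocity uncertainty because Δv ∝ 1/m.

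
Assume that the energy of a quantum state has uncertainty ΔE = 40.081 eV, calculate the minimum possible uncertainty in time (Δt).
8.211 as

Using the energy-time uncertainty principle:
ΔEΔt ≥ ℏ/2

The minimum uncertainty in time is:
Δt_min = ℏ/(2ΔE)
Δt_min = (1.055e-34 J·s) / (2 × 6.422e-18 J)
Δt_min = 8.211e-18 s = 8.211 as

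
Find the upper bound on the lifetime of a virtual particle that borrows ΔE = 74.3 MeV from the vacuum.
4.429 ys

Using the energy-time uncertainty principle:
ΔEΔt ≥ ℏ/2

For a virtual particle borrowing energy ΔE, the maximum lifetime is:
Δt_max = ℏ/(2ΔE)

Converting energy:
ΔE = 74.3 MeV = 1.190e-11 J

Δt_max = (1.055e-34 J·s) / (2 × 1.190e-11 J)
Δt_max = 4.429e-24 s = 4.429 ys

Virtual particles with higher borrowed energy exist for shorter times.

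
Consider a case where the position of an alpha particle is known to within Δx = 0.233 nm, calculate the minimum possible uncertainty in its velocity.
34.058 m/s

Using the Heisenberg uncertainty principle and Δp = mΔv:
ΔxΔp ≥ ℏ/2
Δx(mΔv) ≥ ℏ/2

The minimum uncertainty in velocity is:
Δv_min = ℏ/(2mΔx)
Δv_min = (1.055e-34 J·s) / (2 × 6.645e-27 kg × 2.330e-10 m)
Δv_min = 3.406e+01 m/s = 34.058 m/s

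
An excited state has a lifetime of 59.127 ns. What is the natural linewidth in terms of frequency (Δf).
1.346 MHz

Using the energy-time uncertainty principle and E = hf:
ΔEΔt ≥ ℏ/2
hΔf·Δt ≥ ℏ/2

The minimum frequency uncertainty is:
Δf = ℏ/(2hτ) = 1/(4πτ)
Δf = 1/(4π × 5.913e-08 s)
Δf = 1.346e+06 Hz = 1.346 MHz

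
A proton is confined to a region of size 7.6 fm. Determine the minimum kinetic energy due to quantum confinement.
89.810 keV

Using the uncertainty principle:

1. Position uncertainty: Δx ≈ 7.600e-15 m
2. Minimum momentum uncertainty: Δp = ℏ/(2Δx) = 6.938e-21 kg·m/s
3. Minimum kinetic energy:
   KE = (Δp)²/(2m) = (6.938e-21)²/(2 × 1.673e-27 kg)
   KE = 1.439e-14 J = 89.810 keV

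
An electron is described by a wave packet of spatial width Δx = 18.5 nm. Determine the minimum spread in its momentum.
2.850 × 10^-27 kg·m/s

For a wave packet, the spatial width Δx and momentum spread Δp are related by the uncertainty principle:
ΔxΔp ≥ ℏ/2

The minimum momentum spread is:
Δp_min = ℏ/(2Δx)
Δp_min = (1.055e-34 J·s) / (2 × 1.850e-08 m)
Δp_min = 2.850e-27 kg·m/s

A wave packet cannot have both a well-defined position and well-defined momentum.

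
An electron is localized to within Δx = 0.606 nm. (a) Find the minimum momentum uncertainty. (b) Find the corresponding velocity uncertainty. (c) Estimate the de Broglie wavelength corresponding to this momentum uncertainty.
(a) Δp_min = 8.701 × 10^-26 kg·m/s
(b) Δv_min = 95.518 km/s
(c) λ_dB = 7.615 nm

Step-by-step:

(a) From the uncertainty principle:
Δp_min = ℏ/(2Δx) = (1.055e-34 J·s)/(2 × 6.060e-10 m) = 8.701e-26 kg·m/s

(b) The velocity uncertainty:
Δv = Δp/m = (8.701e-26 kg·m/s)/(9.109e-31 kg) = 9.552e+04 m/s = 95.518 km/s

(c) The de Broglie wavelength for this momentum:
λ = h/p = (6.626e-34 J·s)/(8.701e-26 kg·m/s) = 7.615e-09 m = 7.615 nm

Note: The de Broglie wavelength is comparable to the localization size, as expected from wave-particle duality.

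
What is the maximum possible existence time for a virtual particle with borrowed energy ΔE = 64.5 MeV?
5.102 ys

Using the energy-time uncertainty principle:
ΔEΔt ≥ ℏ/2

For a virtual particle borrowing energy ΔE, the maximum lifetime is:
Δt_max = ℏ/(2ΔE)

Converting energy:
ΔE = 64.5 MeV = 1.033e-11 J

Δt_max = (1.055e-34 J·s) / (2 × 1.033e-11 J)
Δt_max = 5.102e-24 s = 5.102 ys

Virtual particles with higher borrowed energy exist for shorter times.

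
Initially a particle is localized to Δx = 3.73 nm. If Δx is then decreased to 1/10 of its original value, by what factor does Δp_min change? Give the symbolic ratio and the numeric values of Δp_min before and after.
Original Δp_min = 1.414 × 10^-26 kg·m/s; new Δp'_min = 1.414 × 10^-25 kg·m/s; ratio Δp'_min/Δp_min = 10.

From the uncertainty principle ΔxΔp ≥ ℏ/2, the minimum momentum uncertainty is Δp_min = ℏ/(2Δx).

Original (Δx = 3.73 nm = 3.730e-09 m):
Δp_min = (1.055e-34 J·s)/(2 × 3.730e-09 m) = 1.414e-26 kg·m/s

When Δx → (1/10)Δx:
Δp'_min = ℏ/(2 × (1/10)Δx) = 10 × ℏ/(2Δx) = 10 × Δp_min
Δp'_min = 10 × 1.414e-26 kg·m/s = 1.414e-25 kg·m/s

Since Δp_min ∝ 1/Δx, when Δx is decreased to 1/10 of its original value, Δp_min increases to 10 times its original value.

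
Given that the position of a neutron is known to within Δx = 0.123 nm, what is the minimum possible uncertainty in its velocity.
255.944 m/s

Using the Heisenberg uncertainty principle and Δp = mΔv:
ΔxΔp ≥ ℏ/2
Δx(mΔv) ≥ ℏ/2

The minimum uncertainty in velocity is:
Δv_min = ℏ/(2mΔx)
Δv_min = (1.055e-34 J·s) / (2 × 1.675e-27 kg × 1.230e-10 m)
Δv_min = 2.559e+02 m/s = 255.944 m/s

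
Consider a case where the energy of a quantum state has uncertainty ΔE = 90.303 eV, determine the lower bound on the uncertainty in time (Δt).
3.644 as

Using the energy-time uncertainty principle:
ΔEΔt ≥ ℏ/2

The minimum uncertainty in time is:
Δt_min = ℏ/(2ΔE)
Δt_min = (1.055e-34 J·s) / (2 × 1.447e-17 J)
Δt_min = 3.644e-18 s = 3.644 as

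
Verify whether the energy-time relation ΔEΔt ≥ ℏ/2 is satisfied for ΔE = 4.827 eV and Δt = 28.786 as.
No, it violates the uncertainty relation.

Calculate the product ΔEΔt:
ΔE = 4.827 eV = 7.734e-19 J
ΔEΔt = (7.734e-19 J) × (2.879e-17 s)
ΔEΔt = 2.226e-35 J·s

Compare to the minimum allowed value ℏ/2:
ℏ/2 = 5.273e-35 J·s

Since ΔEΔt = 2.226e-35 J·s < 5.273e-35 J·s = ℏ/2,
this violates the uncertainty relation.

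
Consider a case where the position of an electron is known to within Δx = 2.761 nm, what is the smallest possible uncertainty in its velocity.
20.965 km/s

Using the Heisenberg uncertainty principle and Δp = mΔv:
ΔxΔp ≥ ℏ/2
Δx(mΔv) ≥ ℏ/2

The minimum uncertainty in velocity is:
Δv_min = ℏ/(2mΔx)
Δv_min = (1.055e-34 J·s) / (2 × 9.109e-31 kg × 2.761e-09 m)
Δv_min = 2.096e+04 m/s = 20.965 km/s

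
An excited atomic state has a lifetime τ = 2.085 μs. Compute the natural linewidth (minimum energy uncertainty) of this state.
157.845 peV

Using the energy-time uncertainty principle:
ΔEΔt ≥ ℏ/2

The lifetime τ represents the time uncertainty Δt.
The natural linewidth (minimum energy uncertainty) is:

ΔE = ℏ/(2τ)
ΔE = (1.055e-34 J·s) / (2 × 2.085e-06 s)
ΔE = 2.529e-29 J = 157.845 peV

This natural linewidth limits the precision of spectroscopic measurements.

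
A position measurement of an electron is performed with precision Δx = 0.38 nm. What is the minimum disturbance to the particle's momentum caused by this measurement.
1.388 × 10^-25 kg·m/s

The uncertainty principle implies that measuring position disturbs momentum:
ΔxΔp ≥ ℏ/2

When we measure position with precision Δx, we necessarily introduce a momentum uncertainty:
Δp ≥ ℏ/(2Δx)
Δp_min = (1.055e-34 J·s) / (2 × 3.800e-10 m)
Δp_min = 1.388e-25 kg·m/s

The more precisely we measure position, the greater the momentum disturbance.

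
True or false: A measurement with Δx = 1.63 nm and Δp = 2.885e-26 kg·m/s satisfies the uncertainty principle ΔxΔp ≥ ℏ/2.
No, it violates the uncertainty principle (impossible measurement).

Calculate the product ΔxΔp:
ΔxΔp = (1.630e-09 m) × (2.885e-26 kg·m/s)
ΔxΔp = 4.703e-35 J·s

Compare to the minimum allowed value ℏ/2:
ℏ/2 = 5.273e-35 J·s

Since ΔxΔp = 4.703e-35 J·s < 5.273e-35 J·s = ℏ/2,
the measurement violates the uncertainty principle.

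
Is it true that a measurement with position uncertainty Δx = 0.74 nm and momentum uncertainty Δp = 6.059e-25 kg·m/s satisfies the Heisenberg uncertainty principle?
Yes, it satisfies the uncertainty principle.

Calculate the product ΔxΔp:
ΔxΔp = (7.400e-10 m) × (6.059e-25 kg·m/s)
ΔxΔp = 4.484e-34 J·s

Compare to the minimum allowed value ℏ/2:
ℏ/2 = 5.273e-35 J·s

Since ΔxΔp = 4.484e-34 J·s ≥ 5.273e-35 J·s = ℏ/2,
the measurement satisfies the uncertainty principle.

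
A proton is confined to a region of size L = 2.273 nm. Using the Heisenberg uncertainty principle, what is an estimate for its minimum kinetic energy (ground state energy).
1.004 μeV

Using the uncertainty principle to estimate ground state energy:

1. The position uncertainty is approximately the confinement size:
   Δx ≈ L = 2.273e-09 m

2. From ΔxΔp ≥ ℏ/2, the minimum momentum uncertainty is:
   Δp ≈ ℏ/(2L) = 2.320e-26 kg·m/s

3. The kinetic energy is approximately:
   KE ≈ (Δp)²/(2m) = (2.320e-26)²/(2 × 1.673e-27 kg)
   KE ≈ 1.609e-25 J = 1.004 μeV

This is an order-of-magnitude estimate of the ground state energy.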